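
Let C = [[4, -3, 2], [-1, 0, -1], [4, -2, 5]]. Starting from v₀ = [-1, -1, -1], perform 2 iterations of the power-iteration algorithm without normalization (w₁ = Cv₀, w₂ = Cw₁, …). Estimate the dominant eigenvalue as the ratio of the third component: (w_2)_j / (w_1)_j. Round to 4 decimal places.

λ ≈ 7.2857

w1 = Cv₀ = (4·(-1) + (-3)·(-1) + 2·(-1); (-1)·(-1) + 0·(-1) + (-1)·(-1); 4·(-1) + (-2)·(-1) + 5·(-1)) = (-3, 2, -7)
w2 = Cw1 = (4·(-3) + (-3)·2 + 2·(-7); (-1)·(-3) + 0·2 + (-1)·(-7); 4·(-3) + (-2)·2 + 5·(-7)) = (-32, 10, -51)
Ratio at component: -51 / -7 = 7.2857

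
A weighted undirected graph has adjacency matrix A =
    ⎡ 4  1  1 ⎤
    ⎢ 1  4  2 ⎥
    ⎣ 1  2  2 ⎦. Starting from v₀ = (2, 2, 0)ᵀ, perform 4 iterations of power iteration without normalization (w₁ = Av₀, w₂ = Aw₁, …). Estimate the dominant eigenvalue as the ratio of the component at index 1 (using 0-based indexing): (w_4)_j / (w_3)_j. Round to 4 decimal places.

w1 = Av₀ = (10, 10, 6)
w2 = Aw1 = (56, 62, 42)
w3 = Aw2 = (328, 388, 264)
w4 = Aw3 = (1964, 2408, 1632)
Ratio at component: 2408 / 388 = 6.2062

6.2062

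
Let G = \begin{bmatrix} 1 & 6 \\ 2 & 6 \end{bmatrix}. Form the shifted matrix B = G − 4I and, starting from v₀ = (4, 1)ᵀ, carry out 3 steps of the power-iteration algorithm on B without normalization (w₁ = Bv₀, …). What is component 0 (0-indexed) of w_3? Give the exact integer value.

-186

B = G − 4I has rows (-3, 6); (2, 2)
w1 = Bv₀ = (-6, 10)
w2 = Bw1 = (78, 8)
w3 = Bw2 = (-186, 172)
Requested component of w3: -186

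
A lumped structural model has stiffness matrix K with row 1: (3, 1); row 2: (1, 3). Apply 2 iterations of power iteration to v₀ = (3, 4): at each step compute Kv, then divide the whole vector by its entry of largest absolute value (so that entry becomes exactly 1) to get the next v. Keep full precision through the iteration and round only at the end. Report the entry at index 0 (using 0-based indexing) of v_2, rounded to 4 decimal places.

0.9310

Kv0 = (13.00000, 15.00000); divide by 15.00000 → v1 = (0.86667, 1.00000)
Kv1 = (3.60000, 3.86667); divide by 3.86667 → v2 = (0.93103, 1.00000)
Requested entry of v2: 54/58 = 0.9310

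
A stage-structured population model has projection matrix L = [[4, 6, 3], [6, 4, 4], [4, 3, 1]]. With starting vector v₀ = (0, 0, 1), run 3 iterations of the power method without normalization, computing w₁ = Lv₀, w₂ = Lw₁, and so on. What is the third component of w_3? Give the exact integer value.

w1 = Lv₀ = (3, 4, 1)
w2 = Lw1 = (39, 38, 25)
w3 = Lw2 = (459, 486, 295)
The requested component of w3 is 295.

295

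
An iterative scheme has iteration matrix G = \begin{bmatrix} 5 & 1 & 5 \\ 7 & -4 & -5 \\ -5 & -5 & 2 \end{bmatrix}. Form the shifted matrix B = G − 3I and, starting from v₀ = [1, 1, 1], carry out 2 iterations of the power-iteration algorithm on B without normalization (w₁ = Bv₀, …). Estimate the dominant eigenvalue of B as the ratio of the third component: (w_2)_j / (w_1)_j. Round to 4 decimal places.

B = G − 3I has rows (2, 1, 5); (7, -7, -5); (-5, -5, -1)
w1 = Bv₀ = (2·1 + 1·1 + 5·1; 7·1 + (-7)·1 + (-5)·1; (-5)·1 + (-5)·1 + (-1)·1) = (8, -5, -11)
w2 = Bw1 = (2·8 + 1·(-5) + 5·(-11); 7·8 + (-7)·(-5) + (-5)·(-11); (-5)·8 + (-5)·(-5) + (-1)·(-11)) = (-44, 146, -4)
Ratio: -4/-11 = 0.3636

0.3636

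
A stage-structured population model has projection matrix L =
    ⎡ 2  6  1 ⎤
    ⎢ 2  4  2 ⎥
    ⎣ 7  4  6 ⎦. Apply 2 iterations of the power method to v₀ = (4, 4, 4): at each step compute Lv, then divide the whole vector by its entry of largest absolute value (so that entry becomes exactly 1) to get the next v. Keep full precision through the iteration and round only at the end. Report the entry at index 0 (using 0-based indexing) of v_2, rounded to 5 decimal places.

Lv0 = (36.000000, 32.000000, 68.000000); divide by 68.000000 → v1 = (0.529412, 0.470588, 1.000000)
Lv1 = (4.882353, 4.941176, 11.588235); divide by 11.588235 → v2 = (0.421320, 0.426396, 1.000000)
Requested entry of v2: 332/788 = 0.42132

0.42132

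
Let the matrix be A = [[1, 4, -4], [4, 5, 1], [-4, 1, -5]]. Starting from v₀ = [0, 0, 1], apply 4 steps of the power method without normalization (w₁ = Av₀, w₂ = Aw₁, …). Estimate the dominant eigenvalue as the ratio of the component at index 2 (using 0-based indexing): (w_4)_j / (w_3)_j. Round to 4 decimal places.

w1 = Av₀ = (1·0 + 4·0 + (-4)·1; 4·0 + 5·0 + 1·1; (-4)·0 + 1·0 + (-5)·1) = (-4, 1, -5)
w2 = Aw1 = (1·(-4) + 4·1 + (-4)·(-5); 4·(-4) + 5·1 + 1·(-5); (-4)·(-4) + 1·1 + (-5)·(-5)) = (20, -16, 42)
w3 = Aw2 = (-212, 42, -306)
w4 = Aw3 = (1180, -944, 2420)
Ratio at component: 2420 / -306 = -7.9085

λ ≈ -7.9085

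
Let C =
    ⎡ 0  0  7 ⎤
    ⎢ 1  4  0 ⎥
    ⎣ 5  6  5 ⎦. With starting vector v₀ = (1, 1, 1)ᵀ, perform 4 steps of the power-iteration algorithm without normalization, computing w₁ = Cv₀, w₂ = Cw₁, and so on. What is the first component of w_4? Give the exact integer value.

w1 = Cv₀ = (0·1 + 0·1 + 7·1; 1·1 + 4·1 + 0·1; 5·1 + 6·1 + 5·1) = (7, 5, 16)
w2 = Cw1 = (0·7 + 0·5 + 7·16; 1·7 + 4·5 + 0·16; 5·7 + 6·5 + 5·16) = (112, 27, 145)
w3 = Cw2 = (1015, 220, 1447)
w4 = Cw3 = (10129, 1895, 13630)
The requested component of w4 is 10129.

10129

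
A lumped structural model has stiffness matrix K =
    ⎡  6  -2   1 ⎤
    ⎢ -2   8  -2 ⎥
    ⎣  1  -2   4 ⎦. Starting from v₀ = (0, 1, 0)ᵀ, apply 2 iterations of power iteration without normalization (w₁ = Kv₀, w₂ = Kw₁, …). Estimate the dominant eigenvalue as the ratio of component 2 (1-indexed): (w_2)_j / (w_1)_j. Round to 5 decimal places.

w1 = Kv₀ = (-2, 8, -2)
w2 = Kw1 = (-30, 72, -26)
Ratio at component: 72 / 8 = 9.00000

λ ≈ 9.00000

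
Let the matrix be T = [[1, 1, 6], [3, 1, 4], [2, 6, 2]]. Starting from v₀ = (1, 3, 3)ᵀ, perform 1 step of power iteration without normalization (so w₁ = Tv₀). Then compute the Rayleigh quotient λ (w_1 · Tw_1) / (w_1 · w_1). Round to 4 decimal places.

w1 = Tv₀ = (1·1 + 1·3 + 6·3; 3·1 + 1·3 + 4·3; 2·1 + 6·3 + 2·3) = (22, 18, 26)
Tw1 = (196, 188, 204)
w1·Tw1 = 22·196 + 18·188 + 26·204 = 13000; w1·w1 = 22·22 + 18·18 + 26·26 = 1484
λ ≈ 13000/1484 = 8.7601

λ ≈ 8.7601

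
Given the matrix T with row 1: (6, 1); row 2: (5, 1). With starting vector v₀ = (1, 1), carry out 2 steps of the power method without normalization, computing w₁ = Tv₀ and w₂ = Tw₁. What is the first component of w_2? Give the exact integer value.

48

w1 = Tv₀ = (6·1 + 1·1; 5·1 + 1·1) = (7, 6)
w2 = Tw1 = (6·7 + 1·6; 5·7 + 1·6) = (48, 41)
The requested component of w2 is 48.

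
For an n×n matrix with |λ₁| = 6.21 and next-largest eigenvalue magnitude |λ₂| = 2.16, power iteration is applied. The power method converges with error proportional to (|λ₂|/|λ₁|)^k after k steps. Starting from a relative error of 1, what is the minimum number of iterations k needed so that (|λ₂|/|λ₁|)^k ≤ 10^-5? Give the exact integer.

11

|λ₂/λ₁| = 2.16/6.21 = 0.34783
Need k ≥ ln(10^-5) / ln(0.34783) = -11.5129 / -1.0561 ≈ 10.902
Smallest integer k satisfying the bound: 11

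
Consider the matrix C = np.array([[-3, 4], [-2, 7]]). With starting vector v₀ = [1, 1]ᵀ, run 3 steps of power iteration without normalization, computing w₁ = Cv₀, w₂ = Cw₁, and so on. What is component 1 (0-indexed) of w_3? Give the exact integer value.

w1 = Cv₀ = ((-3)·1 + 4·1; (-2)·1 + 7·1) = (1, 5)
w2 = Cw1 = ((-3)·1 + 4·5; (-2)·1 + 7·5) = (17, 33)
w3 = Cw2 = (81, 197)
The requested component of w3 is 197.

197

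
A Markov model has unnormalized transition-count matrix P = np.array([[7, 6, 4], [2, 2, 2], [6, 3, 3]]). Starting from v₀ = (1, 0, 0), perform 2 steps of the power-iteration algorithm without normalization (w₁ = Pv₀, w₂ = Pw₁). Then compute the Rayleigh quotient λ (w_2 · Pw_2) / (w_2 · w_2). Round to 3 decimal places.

w1 = Pv₀ = (7·1 + 6·0 + 4·0; 2·1 + 2·0 + 2·0; 6·1 + 3·0 + 3·0) = (7, 2, 6)
w2 = Pw1 = (7·7 + 6·2 + 4·6; 2·7 + 2·2 + 2·6; 6·7 + 3·2 + 3·6) = (85, 30, 66)
Pw2 = (1039, 362, 798)
w2·Pw2 = 85·1039 + 30·362 + 66·798 = 151843; w2·w2 = 85·85 + 30·30 + 66·66 = 12481
λ ≈ 151843/12481 = 12.166

12.166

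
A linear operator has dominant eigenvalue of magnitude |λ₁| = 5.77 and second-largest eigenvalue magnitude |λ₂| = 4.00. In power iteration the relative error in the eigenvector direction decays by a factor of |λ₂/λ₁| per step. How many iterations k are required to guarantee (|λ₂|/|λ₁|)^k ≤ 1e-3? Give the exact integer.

|λ₂/λ₁| = 4.00/5.77 = 0.69324
Need k ≥ ln(1e-3) / ln(0.69324) = -6.9078 / -0.3664 ≈ 18.854
Smallest integer k satisfying the bound: 19

19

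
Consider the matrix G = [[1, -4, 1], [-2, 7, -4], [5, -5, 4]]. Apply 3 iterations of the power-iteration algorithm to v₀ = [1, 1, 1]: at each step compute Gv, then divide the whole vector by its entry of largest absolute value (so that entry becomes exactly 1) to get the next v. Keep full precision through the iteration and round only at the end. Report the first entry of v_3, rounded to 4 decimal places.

Gv0 = (-2.00000, 1.00000, 4.00000); divide by 4.00000 → v1 = (-0.50000, 0.25000, 1.00000)
Gv1 = (-0.50000, -1.25000, 0.25000); divide by -1.25000 → v2 = (0.40000, 1.00000, -0.20000)
Gv2 = (-3.80000, 7.00000, -3.80000); divide by 7.00000 → v3 = (-0.54286, 1.00000, -0.54286)
Requested entry of v3: 19/-35 = -0.5429

-0.5429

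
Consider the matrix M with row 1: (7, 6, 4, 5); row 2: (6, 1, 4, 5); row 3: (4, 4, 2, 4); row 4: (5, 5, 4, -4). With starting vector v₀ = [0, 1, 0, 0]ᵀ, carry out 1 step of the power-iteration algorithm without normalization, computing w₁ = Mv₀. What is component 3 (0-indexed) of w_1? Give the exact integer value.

5

w1 = Mv₀ = (6, 1, 4, 5)
The requested component of w1 is 5.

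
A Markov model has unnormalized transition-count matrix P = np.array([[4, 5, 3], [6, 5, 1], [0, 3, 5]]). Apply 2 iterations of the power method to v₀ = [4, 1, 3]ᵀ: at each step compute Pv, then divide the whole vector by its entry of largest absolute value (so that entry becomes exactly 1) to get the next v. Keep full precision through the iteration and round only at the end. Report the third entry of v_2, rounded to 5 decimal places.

Pv0 = (30.000000, 32.000000, 18.000000); divide by 32.000000 → v1 = (0.937500, 1.000000, 0.562500)
Pv1 = (10.437500, 11.187500, 5.812500); divide by 11.187500 → v2 = (0.932961, 1.000000, 0.519553)
Requested entry of v2: 186/358 = 0.51955

0.51955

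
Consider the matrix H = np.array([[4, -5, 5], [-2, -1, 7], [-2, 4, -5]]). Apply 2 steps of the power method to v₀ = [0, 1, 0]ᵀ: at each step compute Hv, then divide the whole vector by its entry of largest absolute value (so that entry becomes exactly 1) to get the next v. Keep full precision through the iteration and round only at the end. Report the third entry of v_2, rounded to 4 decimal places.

-0.3590

Hv0 = (-5.00000, -1.00000, 4.00000); divide by -5.00000 → v1 = (1.00000, 0.20000, -0.80000)
Hv1 = (-1.00000, -7.80000, 2.80000); divide by -7.80000 → v2 = (0.12821, 1.00000, -0.35897)
Requested entry of v2: -14/39 = -0.3590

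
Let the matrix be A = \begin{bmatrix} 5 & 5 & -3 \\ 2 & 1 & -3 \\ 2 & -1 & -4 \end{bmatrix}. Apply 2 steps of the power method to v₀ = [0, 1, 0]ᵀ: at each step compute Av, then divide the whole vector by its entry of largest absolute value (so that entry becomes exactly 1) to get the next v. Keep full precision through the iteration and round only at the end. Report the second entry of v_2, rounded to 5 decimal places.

0.42424

Av0 = (5.000000, 1.000000, -1.000000); divide by 5.000000 → v1 = (1.000000, 0.200000, -0.200000)
Av1 = (6.600000, 2.800000, 2.600000); divide by 6.600000 → v2 = (1.000000, 0.424242, 0.393939)
Requested entry of v2: 14/33 = 0.42424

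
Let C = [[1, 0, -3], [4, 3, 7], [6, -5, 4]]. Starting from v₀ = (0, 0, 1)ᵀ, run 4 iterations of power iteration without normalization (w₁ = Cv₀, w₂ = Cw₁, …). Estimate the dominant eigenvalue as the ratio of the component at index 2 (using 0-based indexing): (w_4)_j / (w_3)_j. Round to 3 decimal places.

w1 = Cv₀ = (1·0 + 0·0 + (-3)·1; 4·0 + 3·0 + 7·1; 6·0 + (-5)·0 + 4·1) = (-3, 7, 4)
w2 = Cw1 = (1·(-3) + 0·7 + (-3)·4; 4·(-3) + 3·7 + 7·4; 6·(-3) + (-5)·7 + 4·4) = (-15, 37, -37)
w3 = Cw2 = (96, -208, -423)
w4 = Cw3 = (1365, -3201, -76)
Ratio at component: -76 / -423 = 0.180

0.180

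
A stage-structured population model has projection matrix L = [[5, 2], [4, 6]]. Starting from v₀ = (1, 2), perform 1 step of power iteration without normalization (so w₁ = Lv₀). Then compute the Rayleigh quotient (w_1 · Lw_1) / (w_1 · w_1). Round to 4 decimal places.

λ ≈ 8.3234

w1 = Lv₀ = (5·1 + 2·2; 4·1 + 6·2) = (9, 16)
Lw1 = (77, 132)
w1·Lw1 = 9·77 + 16·132 = 2805; w1·w1 = 9·9 + 16·16 = 337
λ ≈ 2805/337 = 8.3234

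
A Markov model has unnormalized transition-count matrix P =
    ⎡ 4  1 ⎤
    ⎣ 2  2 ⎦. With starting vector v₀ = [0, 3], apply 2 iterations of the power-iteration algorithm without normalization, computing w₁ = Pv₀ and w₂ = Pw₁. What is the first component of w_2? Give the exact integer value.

w1 = Pv₀ = (3, 6)
w2 = Pw1 = (18, 18)
The requested component of w2 is 18.

18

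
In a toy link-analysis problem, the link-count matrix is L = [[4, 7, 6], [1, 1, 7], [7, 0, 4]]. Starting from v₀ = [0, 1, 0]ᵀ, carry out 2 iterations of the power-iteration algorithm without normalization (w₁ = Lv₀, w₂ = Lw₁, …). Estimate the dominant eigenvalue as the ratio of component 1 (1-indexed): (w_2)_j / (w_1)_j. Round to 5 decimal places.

w1 = Lv₀ = (4·0 + 7·1 + 6·0; 1·0 + 1·1 + 7·0; 7·0 + 0·1 + 4·0) = (7, 1, 0)
w2 = Lw1 = (4·7 + 7·1 + 6·0; 1·7 + 1·1 + 7·0; 7·7 + 0·1 + 4·0) = (35, 8, 49)
Ratio at component: 35 / 7 = 5.00000

λ ≈ 5.00000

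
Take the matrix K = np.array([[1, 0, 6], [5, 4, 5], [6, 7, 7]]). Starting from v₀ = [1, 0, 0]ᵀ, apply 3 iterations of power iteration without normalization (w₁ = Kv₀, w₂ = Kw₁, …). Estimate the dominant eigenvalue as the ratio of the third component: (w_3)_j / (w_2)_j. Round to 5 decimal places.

14.31325

w1 = Kv₀ = (1, 5, 6)
w2 = Kw1 = (37, 55, 83)
w3 = Kw2 = (535, 820, 1188)
Ratio at component: 1188 / 83 = 14.31325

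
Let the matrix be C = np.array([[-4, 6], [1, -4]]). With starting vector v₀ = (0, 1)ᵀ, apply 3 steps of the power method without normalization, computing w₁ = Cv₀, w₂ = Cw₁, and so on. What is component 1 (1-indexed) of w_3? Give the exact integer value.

324

w1 = Cv₀ = ((-4)·0 + 6·1; 1·0 + (-4)·1) = (6, -4)
w2 = Cw1 = ((-4)·6 + 6·(-4); 1·6 + (-4)·(-4)) = (-48, 22)
w3 = Cw2 = (324, -136)
The requested component of w3 is 324.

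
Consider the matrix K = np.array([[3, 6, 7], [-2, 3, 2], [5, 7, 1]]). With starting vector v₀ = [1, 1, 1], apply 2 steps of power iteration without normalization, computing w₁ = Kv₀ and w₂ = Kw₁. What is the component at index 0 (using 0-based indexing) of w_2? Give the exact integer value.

w1 = Kv₀ = (3·1 + 6·1 + 7·1; (-2)·1 + 3·1 + 2·1; 5·1 + 7·1 + 1·1) = (16, 3, 13)
w2 = Kw1 = (3·16 + 6·3 + 7·13; (-2)·16 + 3·3 + 2·13; 5·16 + 7·3 + 1·13) = (157, 3, 114)
The requested component of w2 is 157.

157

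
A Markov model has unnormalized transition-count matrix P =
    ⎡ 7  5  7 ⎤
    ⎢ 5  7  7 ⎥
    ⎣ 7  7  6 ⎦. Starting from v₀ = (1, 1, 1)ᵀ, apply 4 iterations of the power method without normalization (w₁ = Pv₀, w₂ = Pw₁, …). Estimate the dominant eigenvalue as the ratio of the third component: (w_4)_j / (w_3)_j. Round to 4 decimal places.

w1 = Pv₀ = (7·1 + 5·1 + 7·1; 5·1 + 7·1 + 7·1; 7·1 + 7·1 + 6·1) = (19, 19, 20)
w2 = Pw1 = (7·19 + 5·19 + 7·20; 5·19 + 7·19 + 7·20; 7·19 + 7·19 + 6·20) = (368, 368, 386)
w3 = Pw2 = (7118, 7118, 7468)
w4 = Pw3 = (137692, 137692, 144460)
Ratio at component: 144460 / 7468 = 19.3439

19.3439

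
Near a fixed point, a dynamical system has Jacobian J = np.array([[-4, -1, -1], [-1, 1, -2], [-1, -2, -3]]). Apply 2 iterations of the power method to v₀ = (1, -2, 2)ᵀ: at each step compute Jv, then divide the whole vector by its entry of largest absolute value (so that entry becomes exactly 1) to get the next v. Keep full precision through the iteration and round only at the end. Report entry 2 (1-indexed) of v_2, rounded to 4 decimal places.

0.1111

Jv0 = (-4.00000, -7.00000, -3.00000); divide by -7.00000 → v1 = (0.57143, 1.00000, 0.42857)
Jv1 = (-3.71429, -0.42857, -3.85714); divide by -3.85714 → v2 = (0.96296, 0.11111, 1.00000)
Requested entry of v2: 3/27 = 0.1111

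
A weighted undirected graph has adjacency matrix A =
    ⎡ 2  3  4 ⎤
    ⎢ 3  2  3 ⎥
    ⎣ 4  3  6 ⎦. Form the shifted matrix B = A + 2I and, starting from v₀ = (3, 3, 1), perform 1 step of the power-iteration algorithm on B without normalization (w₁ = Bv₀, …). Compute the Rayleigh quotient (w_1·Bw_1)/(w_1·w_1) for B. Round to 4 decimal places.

12.2958

B = A + 2I has rows (4, 3, 4); (3, 4, 3); (4, 3, 8)
w1 = Bv₀ = (4·3 + 3·3 + 4·1; 3·3 + 4·3 + 3·1; 4·3 + 3·3 + 8·1) = (25, 24, 29)
Bw1 = (288, 258, 404)
w1·Bw1 = 25108; w1·w1 = 2042; μ ≈ 25108/2042 = 12.2958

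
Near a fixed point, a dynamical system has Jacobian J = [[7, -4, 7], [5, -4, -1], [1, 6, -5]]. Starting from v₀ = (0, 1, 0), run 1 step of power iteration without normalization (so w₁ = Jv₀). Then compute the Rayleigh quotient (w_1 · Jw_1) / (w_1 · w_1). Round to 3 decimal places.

w1 = Jv₀ = (7·0 + (-4)·1 + 7·0; 5·0 + (-4)·1 + (-1)·0; 1·0 + 6·1 + (-5)·0) = (-4, -4, 6)
Jw1 = (30, -10, -58)
w1·Jw1 = (-4)·30 + (-4)·(-10) + 6·(-58) = -428; w1·w1 = (-4)·(-4) + (-4)·(-4) + 6·6 = 68
λ ≈ -428/68 = -6.294

-6.294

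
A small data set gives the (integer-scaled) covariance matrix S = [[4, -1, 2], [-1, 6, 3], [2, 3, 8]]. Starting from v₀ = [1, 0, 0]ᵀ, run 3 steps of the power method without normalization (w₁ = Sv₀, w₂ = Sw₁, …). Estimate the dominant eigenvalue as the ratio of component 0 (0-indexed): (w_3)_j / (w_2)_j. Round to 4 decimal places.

6.1905

w1 = Sv₀ = (4·1 + (-1)·0 + 2·0; (-1)·1 + 6·0 + 3·0; 2·1 + 3·0 + 8·0) = (4, -1, 2)
w2 = Sw1 = (4·4 + (-1)·(-1) + 2·2; (-1)·4 + 6·(-1) + 3·2; 2·4 + 3·(-1) + 8·2) = (21, -4, 21)
w3 = Sw2 = (130, 18, 198)
Ratio at component: 130 / 21 = 6.1905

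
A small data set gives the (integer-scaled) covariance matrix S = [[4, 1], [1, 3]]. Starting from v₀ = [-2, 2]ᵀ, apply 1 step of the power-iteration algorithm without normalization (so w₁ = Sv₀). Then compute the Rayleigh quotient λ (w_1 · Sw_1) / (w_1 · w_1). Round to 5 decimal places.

w1 = Sv₀ = (-6, 4)
Sw1 = (-20, 6)
w1·Sw1 = (-6)·(-20) + 4·6 = 144; w1·w1 = (-6)·(-6) + 4·4 = 52
λ ≈ 144/52 = 2.76923

λ ≈ 2.76923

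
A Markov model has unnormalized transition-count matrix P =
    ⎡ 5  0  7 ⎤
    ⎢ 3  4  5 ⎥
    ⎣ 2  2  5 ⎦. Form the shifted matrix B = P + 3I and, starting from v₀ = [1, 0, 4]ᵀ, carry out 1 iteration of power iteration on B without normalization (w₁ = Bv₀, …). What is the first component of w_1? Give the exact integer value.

36

B = P + 3I has rows (8, 0, 7); (3, 7, 5); (2, 2, 8)
w1 = Bv₀ = (8·1 + 0·0 + 7·4; 3·1 + 7·0 + 5·4; 2·1 + 2·0 + 8·4) = (36, 23, 34)
Requested component of w1: 36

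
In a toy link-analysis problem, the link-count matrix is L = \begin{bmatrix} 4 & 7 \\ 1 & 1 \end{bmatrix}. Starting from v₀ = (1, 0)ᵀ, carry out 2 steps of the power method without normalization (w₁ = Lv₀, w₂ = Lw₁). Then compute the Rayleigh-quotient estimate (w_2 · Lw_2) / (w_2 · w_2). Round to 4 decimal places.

5.5253

w1 = Lv₀ = (4·1 + 7·0; 1·1 + 1·0) = (4, 1)
w2 = Lw1 = (4·4 + 7·1; 1·4 + 1·1) = (23, 5)
Lw2 = (127, 28)
w2·Lw2 = 23·127 + 5·28 = 3061; w2·w2 = 23·23 + 5·5 = 554
λ ≈ 3061/554 = 5.5253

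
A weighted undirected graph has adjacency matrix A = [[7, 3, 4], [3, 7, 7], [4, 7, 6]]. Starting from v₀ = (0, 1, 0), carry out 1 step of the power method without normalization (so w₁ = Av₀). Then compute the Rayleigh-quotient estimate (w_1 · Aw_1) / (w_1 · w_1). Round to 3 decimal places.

w1 = Av₀ = (3, 7, 7)
Aw1 = (70, 107, 103)
w1·Aw1 = 3·70 + 7·107 + 7·103 = 1680; w1·w1 = 3·3 + 7·7 + 7·7 = 107
λ ≈ 1680/107 = 15.701

λ ≈ 15.701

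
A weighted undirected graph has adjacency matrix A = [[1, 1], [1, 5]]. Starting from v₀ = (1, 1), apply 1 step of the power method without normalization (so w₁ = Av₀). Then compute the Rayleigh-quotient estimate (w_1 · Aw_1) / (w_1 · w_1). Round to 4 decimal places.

5.2000

w1 = Av₀ = (2, 6)
Aw1 = (8, 32)
w1·Aw1 = 2·8 + 6·32 = 208; w1·w1 = 2·2 + 6·6 = 40
λ ≈ 208/40 = 5.2000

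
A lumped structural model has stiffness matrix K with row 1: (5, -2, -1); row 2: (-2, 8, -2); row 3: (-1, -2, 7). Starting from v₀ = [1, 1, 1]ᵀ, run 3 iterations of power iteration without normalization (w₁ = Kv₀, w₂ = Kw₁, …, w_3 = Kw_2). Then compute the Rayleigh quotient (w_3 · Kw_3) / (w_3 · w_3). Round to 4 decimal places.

w1 = Kv₀ = (5·1 + (-2)·1 + (-1)·1; (-2)·1 + 8·1 + (-2)·1; (-1)·1 + (-2)·1 + 7·1) = (2, 4, 4)
w2 = Kw1 = (5·2 + (-2)·4 + (-1)·4; (-2)·2 + 8·4 + (-2)·4; (-1)·2 + (-2)·4 + 7·4) = (-2, 20, 18)
w3 = Kw2 = (-68, 128, 88)
Kw3 = (-684, 984, 428)
w3·Kw3 = (-68)·(-684) + 128·984 + 88·428 = 210128; w3·w3 = (-68)·(-68) + 128·128 + 88·88 = 28752
λ ≈ 210128/28752 = 7.3083

λ ≈ 7.3083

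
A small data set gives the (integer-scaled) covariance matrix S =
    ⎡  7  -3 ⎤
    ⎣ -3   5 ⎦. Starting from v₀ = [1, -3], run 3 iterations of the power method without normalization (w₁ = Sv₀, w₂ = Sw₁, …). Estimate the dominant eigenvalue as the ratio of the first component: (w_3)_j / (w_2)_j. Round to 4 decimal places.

λ ≈ 9.4940

w1 = Sv₀ = (7·1 + (-3)·(-3); (-3)·1 + 5·(-3)) = (16, -18)
w2 = Sw1 = (7·16 + (-3)·(-18); (-3)·16 + 5·(-18)) = (166, -138)
w3 = Sw2 = (1576, -1188)
Ratio at component: 1576 / 166 = 9.4940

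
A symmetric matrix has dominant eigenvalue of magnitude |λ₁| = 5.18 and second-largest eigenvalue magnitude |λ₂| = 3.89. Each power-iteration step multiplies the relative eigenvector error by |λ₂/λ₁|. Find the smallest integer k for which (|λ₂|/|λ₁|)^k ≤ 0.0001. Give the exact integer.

|λ₂/λ₁| = 3.89/5.18 = 0.75097
Need k ≥ ln(0.0001) / ln(0.75097) = -9.2103 / -0.2864 ≈ 32.159
Smallest integer k satisfying the bound: 33

33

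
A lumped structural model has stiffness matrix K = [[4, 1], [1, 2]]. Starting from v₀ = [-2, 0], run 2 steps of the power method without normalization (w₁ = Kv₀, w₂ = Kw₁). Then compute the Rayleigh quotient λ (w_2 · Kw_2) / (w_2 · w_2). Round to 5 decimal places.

4.40615

w1 = Kv₀ = (4·(-2) + 1·0; 1·(-2) + 2·0) = (-8, -2)
w2 = Kw1 = (4·(-8) + 1·(-2); 1·(-8) + 2·(-2)) = (-34, -12)
Kw2 = (-148, -58)
w2·Kw2 = (-34)·(-148) + (-12)·(-58) = 5728; w2·w2 = (-34)·(-34) + (-12)·(-12) = 1300
λ ≈ 5728/1300 = 4.40615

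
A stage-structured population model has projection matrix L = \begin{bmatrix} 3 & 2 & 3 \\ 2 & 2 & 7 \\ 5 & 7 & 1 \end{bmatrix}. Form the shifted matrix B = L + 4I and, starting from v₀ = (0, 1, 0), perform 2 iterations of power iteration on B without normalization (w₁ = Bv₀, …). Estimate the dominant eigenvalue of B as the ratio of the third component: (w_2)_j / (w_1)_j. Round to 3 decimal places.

B = L + 4I has rows (7, 2, 3); (2, 6, 7); (5, 7, 5)
w1 = Bv₀ = (2, 6, 7)
w2 = Bw1 = (47, 89, 87)
Ratio: 87/7 = 12.429

12.429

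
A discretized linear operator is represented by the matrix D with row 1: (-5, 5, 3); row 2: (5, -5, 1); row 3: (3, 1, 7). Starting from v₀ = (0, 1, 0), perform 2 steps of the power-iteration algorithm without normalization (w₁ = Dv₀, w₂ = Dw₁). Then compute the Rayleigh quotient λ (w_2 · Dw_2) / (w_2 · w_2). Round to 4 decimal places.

w1 = Dv₀ = (5, -5, 1)
w2 = Dw1 = (-47, 51, 17)
Dw2 = (541, -473, 29)
w2·Dw2 = (-47)·541 + 51·(-473) + 17·29 = -49057; w2·w2 = (-47)·(-47) + 51·51 + 17·17 = 5099
λ ≈ -49057/5099 = -9.6209

-9.6209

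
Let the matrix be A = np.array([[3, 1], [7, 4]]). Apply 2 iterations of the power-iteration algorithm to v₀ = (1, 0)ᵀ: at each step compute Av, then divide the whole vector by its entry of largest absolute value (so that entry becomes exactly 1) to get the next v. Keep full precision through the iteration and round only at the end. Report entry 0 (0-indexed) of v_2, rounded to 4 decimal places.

Av0 = (3.00000, 7.00000); divide by 7.00000 → v1 = (0.42857, 1.00000)
Av1 = (2.28571, 7.00000); divide by 7.00000 → v2 = (0.32653, 1.00000)
Requested entry of v2: 16/49 = 0.3265

0.3265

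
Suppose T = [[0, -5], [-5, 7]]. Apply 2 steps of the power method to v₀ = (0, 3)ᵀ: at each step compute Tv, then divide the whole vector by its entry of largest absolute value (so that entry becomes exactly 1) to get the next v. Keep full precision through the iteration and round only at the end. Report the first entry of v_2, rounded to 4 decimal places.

Tv0 = (-15.00000, 21.00000); divide by 21.00000 → v1 = (-0.71429, 1.00000)
Tv1 = (-5.00000, 10.57143); divide by 10.57143 → v2 = (-0.47297, 1.00000)
Requested entry of v2: -105/222 = -0.4730

-0.4730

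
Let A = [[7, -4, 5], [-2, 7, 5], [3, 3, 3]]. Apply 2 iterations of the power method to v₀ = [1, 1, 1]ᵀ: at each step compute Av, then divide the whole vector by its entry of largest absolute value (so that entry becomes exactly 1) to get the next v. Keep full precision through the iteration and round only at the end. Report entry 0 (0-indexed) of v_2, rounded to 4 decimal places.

0.6162

Av0 = (8.00000, 10.00000, 9.00000); divide by 10.00000 → v1 = (0.80000, 1.00000, 0.90000)
Av1 = (6.10000, 9.90000, 8.10000); divide by 9.90000 → v2 = (0.61616, 1.00000, 0.81818)
Requested entry of v2: 61/99 = 0.6162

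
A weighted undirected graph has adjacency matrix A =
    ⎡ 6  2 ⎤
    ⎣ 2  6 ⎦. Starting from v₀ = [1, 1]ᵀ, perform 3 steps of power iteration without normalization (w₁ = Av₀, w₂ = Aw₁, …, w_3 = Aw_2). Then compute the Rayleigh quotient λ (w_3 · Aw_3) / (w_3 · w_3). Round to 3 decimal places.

8.000

w1 = Av₀ = (8, 8)
w2 = Aw1 = (64, 64)
w3 = Aw2 = (512, 512)
Aw3 = (4096, 4096)
w3·Aw3 = 512·4096 + 512·4096 = 4194304; w3·w3 = 512·512 + 512·512 = 524288
λ ≈ 4194304/524288 = 8.000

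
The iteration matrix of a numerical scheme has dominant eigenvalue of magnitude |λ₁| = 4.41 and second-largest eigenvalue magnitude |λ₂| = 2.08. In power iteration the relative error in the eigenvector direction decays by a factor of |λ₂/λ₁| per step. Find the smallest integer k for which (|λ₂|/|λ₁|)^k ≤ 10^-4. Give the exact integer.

|λ₂/λ₁| = 2.08/4.41 = 0.47166
Need k ≥ ln(10^-4) / ln(0.47166) = -9.2103 / -0.7515 ≈ 12.256
Smallest integer k satisfying the bound: 13

13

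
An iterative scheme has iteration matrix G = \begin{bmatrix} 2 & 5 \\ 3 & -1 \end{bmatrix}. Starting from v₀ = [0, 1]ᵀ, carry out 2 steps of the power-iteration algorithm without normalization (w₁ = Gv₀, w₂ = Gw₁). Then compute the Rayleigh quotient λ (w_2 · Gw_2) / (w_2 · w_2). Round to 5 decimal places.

λ ≈ 1.54448

w1 = Gv₀ = (5, -1)
w2 = Gw1 = (5, 16)
Gw2 = (90, -1)
w2·Gw2 = 5·90 + 16·(-1) = 434; w2·w2 = 5·5 + 16·16 = 281
λ ≈ 434/281 = 1.54448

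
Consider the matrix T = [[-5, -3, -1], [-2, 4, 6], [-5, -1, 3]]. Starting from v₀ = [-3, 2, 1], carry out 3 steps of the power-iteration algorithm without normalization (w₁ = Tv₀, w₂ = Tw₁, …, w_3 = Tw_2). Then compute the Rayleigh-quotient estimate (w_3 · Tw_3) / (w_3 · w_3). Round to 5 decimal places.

w1 = Tv₀ = ((-5)·(-3) + (-3)·2 + (-1)·1; (-2)·(-3) + 4·2 + 6·1; (-5)·(-3) + (-1)·2 + 3·1) = (8, 20, 16)
w2 = Tw1 = ((-5)·8 + (-3)·20 + (-1)·16; (-2)·8 + 4·20 + 6·16; (-5)·8 + (-1)·20 + 3·16) = (-116, 160, -12)
w3 = Tw2 = (112, 800, 384)
Tw3 = (-3344, 5280, -208)
w3·Tw3 = 112·(-3344) + 800·5280 + 384·(-208) = 3769600; w3·w3 = 112·112 + 800·800 + 384·384 = 800000
λ ≈ 3769600/800000 = 4.71200

λ ≈ 4.71200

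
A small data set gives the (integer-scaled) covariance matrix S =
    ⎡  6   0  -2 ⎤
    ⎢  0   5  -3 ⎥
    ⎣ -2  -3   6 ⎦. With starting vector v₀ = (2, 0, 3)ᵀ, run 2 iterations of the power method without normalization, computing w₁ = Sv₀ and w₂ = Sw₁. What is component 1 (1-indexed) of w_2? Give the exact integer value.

w1 = Sv₀ = (6·2 + 0·0 + (-2)·3; 0·2 + 5·0 + (-3)·3; (-2)·2 + (-3)·0 + 6·3) = (6, -9, 14)
w2 = Sw1 = (6·6 + 0·(-9) + (-2)·14; 0·6 + 5·(-9) + (-3)·14; (-2)·6 + (-3)·(-9) + 6·14) = (8, -87, 99)
The requested component of w2 is 8.

8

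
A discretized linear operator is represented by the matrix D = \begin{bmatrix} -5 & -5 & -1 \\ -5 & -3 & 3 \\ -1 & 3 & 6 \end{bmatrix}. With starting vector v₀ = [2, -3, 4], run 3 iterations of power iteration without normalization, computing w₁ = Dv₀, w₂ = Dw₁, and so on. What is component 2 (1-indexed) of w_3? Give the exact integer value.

692

w1 = Dv₀ = ((-5)·2 + (-5)·(-3) + (-1)·4; (-5)·2 + (-3)·(-3) + 3·4; (-1)·2 + 3·(-3) + 6·4) = (1, 11, 13)
w2 = Dw1 = ((-5)·1 + (-5)·11 + (-1)·13; (-5)·1 + (-3)·11 + 3·13; (-1)·1 + 3·11 + 6·13) = (-73, 1, 110)
w3 = Dw2 = (250, 692, 736)
The requested component of w3 is 692.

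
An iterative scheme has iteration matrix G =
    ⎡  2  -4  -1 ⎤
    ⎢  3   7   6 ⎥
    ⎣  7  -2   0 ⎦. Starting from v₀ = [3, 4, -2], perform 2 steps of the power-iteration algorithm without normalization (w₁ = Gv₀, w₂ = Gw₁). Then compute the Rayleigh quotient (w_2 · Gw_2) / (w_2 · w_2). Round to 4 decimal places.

λ ≈ 5.1652

w1 = Gv₀ = (-8, 25, 13)
w2 = Gw1 = (-129, 229, -106)
Gw2 = (-1068, 580, -1361)
w2·Gw2 = (-129)·(-1068) + 229·580 + (-106)·(-1361) = 414858; w2·w2 = (-129)·(-129) + 229·229 + (-106)·(-106) = 80318
λ ≈ 414858/80318 = 5.1652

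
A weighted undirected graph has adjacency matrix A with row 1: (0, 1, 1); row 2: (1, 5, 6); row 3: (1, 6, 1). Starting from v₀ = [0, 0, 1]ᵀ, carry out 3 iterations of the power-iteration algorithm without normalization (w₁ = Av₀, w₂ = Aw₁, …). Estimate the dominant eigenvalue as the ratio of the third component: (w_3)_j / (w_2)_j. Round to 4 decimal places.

w1 = Av₀ = (1, 6, 1)
w2 = Aw1 = (7, 37, 38)
w3 = Aw2 = (75, 420, 267)
Ratio at component: 267 / 38 = 7.0263

λ ≈ 7.0263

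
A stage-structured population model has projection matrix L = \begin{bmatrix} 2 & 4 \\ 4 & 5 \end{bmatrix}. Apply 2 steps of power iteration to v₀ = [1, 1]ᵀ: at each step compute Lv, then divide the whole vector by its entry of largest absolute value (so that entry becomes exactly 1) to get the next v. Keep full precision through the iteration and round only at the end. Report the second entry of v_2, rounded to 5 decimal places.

1.00000

Lv0 = (6.000000, 9.000000); divide by 9.000000 → v1 = (0.666667, 1.000000)
Lv1 = (5.333333, 7.666667); divide by 7.666667 → v2 = (0.695652, 1.000000)
Requested entry of v2: 69/69 = 1.00000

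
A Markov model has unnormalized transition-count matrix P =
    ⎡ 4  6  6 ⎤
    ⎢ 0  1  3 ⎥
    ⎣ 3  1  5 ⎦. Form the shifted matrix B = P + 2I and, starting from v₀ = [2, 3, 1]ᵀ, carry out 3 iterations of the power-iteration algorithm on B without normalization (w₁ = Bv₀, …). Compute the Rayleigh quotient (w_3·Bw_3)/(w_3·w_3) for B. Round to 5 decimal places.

B = P + 2I has rows (6, 6, 6); (0, 3, 3); (3, 1, 7)
w1 = Bv₀ = (36, 12, 16)
w2 = Bw1 = (384, 84, 232)
w3 = Bw2 = (4200, 948, 2860)
Bw3 = (48048, 11424, 33568)
w3·Bw3 = 308636032; w3·w3 = 26718304; μ ≈ 308636032/26718304 = 11.55148

μ ≈ 11.55148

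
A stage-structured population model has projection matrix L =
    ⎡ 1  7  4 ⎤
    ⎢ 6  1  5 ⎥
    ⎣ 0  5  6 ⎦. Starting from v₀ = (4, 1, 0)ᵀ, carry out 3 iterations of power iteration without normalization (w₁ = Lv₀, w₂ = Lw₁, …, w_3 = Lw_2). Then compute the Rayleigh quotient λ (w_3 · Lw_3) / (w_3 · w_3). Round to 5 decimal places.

11.40384

w1 = Lv₀ = (1·4 + 7·1 + 4·0; 6·4 + 1·1 + 5·0; 0·4 + 5·1 + 6·0) = (11, 25, 5)
w2 = Lw1 = (1·11 + 7·25 + 4·5; 6·11 + 1·25 + 5·5; 0·11 + 5·25 + 6·5) = (206, 116, 155)
w3 = Lw2 = (1638, 2127, 1510)
Lw3 = (22567, 19505, 19695)
w3·Lw3 = 1638·22567 + 2127·19505 + 1510·19695 = 108191331; w3·w3 = 1638·1638 + 2127·2127 + 1510·1510 = 9487273
λ ≈ 108191331/9487273 = 11.40384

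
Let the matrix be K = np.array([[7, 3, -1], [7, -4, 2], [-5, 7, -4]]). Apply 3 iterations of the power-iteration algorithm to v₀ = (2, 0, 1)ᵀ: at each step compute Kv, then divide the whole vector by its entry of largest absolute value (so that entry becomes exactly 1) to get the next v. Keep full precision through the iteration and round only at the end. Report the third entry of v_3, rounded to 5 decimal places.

Kv0 = (13.000000, 16.000000, -14.000000); divide by 16.000000 → v1 = (0.812500, 1.000000, -0.875000)
Kv1 = (9.562500, -0.062500, 6.437500); divide by 9.562500 → v2 = (1.000000, -0.006536, 0.673203)
Kv2 = (6.307190, 8.372549, -7.738562); divide by 8.372549 → v3 = (0.753318, 1.000000, -0.924278)
Requested entry of v3: -1184/1281 = -0.92428

-0.92428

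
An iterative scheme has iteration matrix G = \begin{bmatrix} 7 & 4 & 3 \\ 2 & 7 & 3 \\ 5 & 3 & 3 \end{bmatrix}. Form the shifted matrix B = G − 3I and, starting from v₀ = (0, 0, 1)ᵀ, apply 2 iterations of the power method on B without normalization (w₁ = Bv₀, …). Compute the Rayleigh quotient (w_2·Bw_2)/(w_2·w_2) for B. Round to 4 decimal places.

B = G − 3I has rows (4, 4, 3); (2, 4, 3); (5, 3, 0)
w1 = Bv₀ = (3, 3, 0)
w2 = Bw1 = (24, 18, 24)
Bw2 = (240, 192, 174)
w2·Bw2 = 13392; w2·w2 = 1476; μ ≈ 13392/1476 = 9.0732

9.0732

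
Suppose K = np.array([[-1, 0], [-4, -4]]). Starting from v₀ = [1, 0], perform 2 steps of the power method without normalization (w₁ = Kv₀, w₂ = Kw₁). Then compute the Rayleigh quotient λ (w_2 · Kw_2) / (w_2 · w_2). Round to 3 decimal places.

-4.192

w1 = Kv₀ = ((-1)·1 + 0·0; (-4)·1 + (-4)·0) = (-1, -4)
w2 = Kw1 = ((-1)·(-1) + 0·(-4); (-4)·(-1) + (-4)·(-4)) = (1, 20)
Kw2 = (-1, -84)
w2·Kw2 = 1·(-1) + 20·(-84) = -1681; w2·w2 = 1·1 + 20·20 = 401
λ ≈ -1681/401 = -4.192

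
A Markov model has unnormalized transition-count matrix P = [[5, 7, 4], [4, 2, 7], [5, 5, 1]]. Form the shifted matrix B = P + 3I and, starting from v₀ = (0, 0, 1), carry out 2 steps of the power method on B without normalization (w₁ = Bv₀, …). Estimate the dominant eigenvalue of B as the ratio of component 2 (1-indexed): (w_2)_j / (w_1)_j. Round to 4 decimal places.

B = P + 3I has rows (8, 7, 4); (4, 5, 7); (5, 5, 4)
w1 = Bv₀ = (4, 7, 4)
w2 = Bw1 = (97, 79, 71)
Ratio: 79/7 = 11.2857

11.2857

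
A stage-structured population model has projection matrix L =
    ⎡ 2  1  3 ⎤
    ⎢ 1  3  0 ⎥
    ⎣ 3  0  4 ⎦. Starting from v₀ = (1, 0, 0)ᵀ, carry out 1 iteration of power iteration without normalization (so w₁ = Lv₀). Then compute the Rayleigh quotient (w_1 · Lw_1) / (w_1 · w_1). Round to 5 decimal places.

w1 = Lv₀ = (2·1 + 1·0 + 3·0; 1·1 + 3·0 + 0·0; 3·1 + 0·0 + 4·0) = (2, 1, 3)
Lw1 = (14, 5, 18)
w1·Lw1 = 2·14 + 1·5 + 3·18 = 87; w1·w1 = 2·2 + 1·1 + 3·3 = 14
λ ≈ 87/14 = 6.21429

6.21429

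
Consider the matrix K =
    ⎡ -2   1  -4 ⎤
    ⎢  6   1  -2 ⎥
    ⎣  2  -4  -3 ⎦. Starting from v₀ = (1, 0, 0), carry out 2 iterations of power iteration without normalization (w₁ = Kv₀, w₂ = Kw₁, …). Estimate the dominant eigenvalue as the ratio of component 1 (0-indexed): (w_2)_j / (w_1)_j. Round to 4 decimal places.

w1 = Kv₀ = ((-2)·1 + 1·0 + (-4)·0; 6·1 + 1·0 + (-2)·0; 2·1 + (-4)·0 + (-3)·0) = (-2, 6, 2)
w2 = Kw1 = ((-2)·(-2) + 1·6 + (-4)·2; 6·(-2) + 1·6 + (-2)·2; 2·(-2) + (-4)·6 + (-3)·2) = (2, -10, -34)
Ratio at component: -10 / 6 = -1.6667

λ ≈ -1.6667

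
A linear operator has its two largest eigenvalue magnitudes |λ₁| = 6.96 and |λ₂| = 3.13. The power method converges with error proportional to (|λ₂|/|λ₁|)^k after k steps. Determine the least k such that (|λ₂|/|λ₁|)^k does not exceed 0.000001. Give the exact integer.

|λ₂/λ₁| = 3.13/6.96 = 0.44971
Need k ≥ ln(0.000001) / ln(0.44971) = -13.8155 / -0.7991 ≈ 17.288
Smallest integer k satisfying the bound: 18

18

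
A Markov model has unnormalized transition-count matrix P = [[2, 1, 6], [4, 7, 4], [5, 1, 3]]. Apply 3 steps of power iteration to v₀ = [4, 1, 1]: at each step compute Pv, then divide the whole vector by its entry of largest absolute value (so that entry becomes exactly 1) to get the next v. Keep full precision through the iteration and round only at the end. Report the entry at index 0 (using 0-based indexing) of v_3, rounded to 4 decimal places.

Pv0 = (15.00000, 27.00000, 24.00000); divide by 27.00000 → v1 = (0.55556, 1.00000, 0.88889)
Pv1 = (7.44444, 12.77778, 6.44444); divide by 12.77778 → v2 = (0.58261, 1.00000, 0.50435)
Pv2 = (5.19130, 11.34783, 5.42609); divide by 11.34783 → v3 = (0.45747, 1.00000, 0.47816)
Requested entry of v3: 1791/3915 = 0.4575

0.4575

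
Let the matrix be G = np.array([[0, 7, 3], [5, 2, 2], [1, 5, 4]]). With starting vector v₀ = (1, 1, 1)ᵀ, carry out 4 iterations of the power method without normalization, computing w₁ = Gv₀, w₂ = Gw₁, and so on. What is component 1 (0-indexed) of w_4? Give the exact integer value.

w1 = Gv₀ = (0·1 + 7·1 + 3·1; 5·1 + 2·1 + 2·1; 1·1 + 5·1 + 4·1) = (10, 9, 10)
w2 = Gw1 = (0·10 + 7·9 + 3·10; 5·10 + 2·9 + 2·10; 1·10 + 5·9 + 4·10) = (93, 88, 95)
w3 = Gw2 = (901, 831, 913)
w4 = Gw3 = (8556, 7993, 8708)
The requested component of w4 is 7993.

7993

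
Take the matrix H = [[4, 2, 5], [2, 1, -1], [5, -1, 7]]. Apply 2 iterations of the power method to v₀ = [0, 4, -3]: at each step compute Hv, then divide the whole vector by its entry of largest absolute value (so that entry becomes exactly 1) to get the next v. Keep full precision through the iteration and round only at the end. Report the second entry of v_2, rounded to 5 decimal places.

Hv0 = (-7.000000, 7.000000, -25.000000); divide by -25.000000 → v1 = (0.280000, -0.280000, 1.000000)
Hv1 = (5.560000, -0.720000, 8.680000); divide by 8.680000 → v2 = (0.640553, -0.082949, 1.000000)
Requested entry of v2: 18/-217 = -0.08295

-0.08295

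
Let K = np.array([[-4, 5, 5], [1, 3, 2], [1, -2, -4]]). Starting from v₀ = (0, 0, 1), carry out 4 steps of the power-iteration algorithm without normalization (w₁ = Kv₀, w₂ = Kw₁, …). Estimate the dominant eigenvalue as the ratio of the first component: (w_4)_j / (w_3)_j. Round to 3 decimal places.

-6.068

w1 = Kv₀ = ((-4)·0 + 5·0 + 5·1; 1·0 + 3·0 + 2·1; 1·0 + (-2)·0 + (-4)·1) = (5, 2, -4)
w2 = Kw1 = ((-4)·5 + 5·2 + 5·(-4); 1·5 + 3·2 + 2·(-4); 1·5 + (-2)·2 + (-4)·(-4)) = (-30, 3, 17)
w3 = Kw2 = (220, 13, -104)
w4 = Kw3 = (-1335, 51, 610)
Ratio at component: -1335 / 220 = -6.068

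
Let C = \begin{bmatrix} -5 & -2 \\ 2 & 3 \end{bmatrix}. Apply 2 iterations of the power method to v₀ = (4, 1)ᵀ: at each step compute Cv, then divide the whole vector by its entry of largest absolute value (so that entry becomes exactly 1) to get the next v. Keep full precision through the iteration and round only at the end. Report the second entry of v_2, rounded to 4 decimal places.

-0.1250

Cv0 = (-22.00000, 11.00000); divide by -22.00000 → v1 = (1.00000, -0.50000)
Cv1 = (-4.00000, 0.50000); divide by -4.00000 → v2 = (1.00000, -0.12500)
Requested entry of v2: -11/88 = -0.1250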